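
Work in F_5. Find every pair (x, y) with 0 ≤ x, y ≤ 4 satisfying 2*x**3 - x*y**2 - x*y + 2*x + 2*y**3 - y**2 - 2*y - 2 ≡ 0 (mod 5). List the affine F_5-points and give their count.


Affine F_5-points: {(4, 1), (4, 3)}; count = 2.

For each of the 25 pairs (x, y) ∈ F_5², evaluate f(x, y) mod 5. Record the zeros.
  x = 0: [0↦3, 1↦2, 2↦1, 3↦2, 4↦2]  zeros at y ∈ ∅
  x = 1: [0↦2, 1↦4, 2↦4, 3↦4, 4↦1]  zeros at y ∈ ∅
  x = 2: [0↦3, 1↦3, 2↦4, 3↦3, 4↦2]  zeros at y ∈ ∅
  x = 3: [0↦3, 1↦1, 2↦3, 3↦1, 4↦2]  zeros at y ∈ ∅
  x = 4: [0↦4, 1↦0, 2↦3, 3↦0, 4↦3]  zeros at y ∈ {1, 3}
Collecting zeros: affine points = {(4, 1), (4, 3)}.
Total count |C(F_5)_aff| = 2.


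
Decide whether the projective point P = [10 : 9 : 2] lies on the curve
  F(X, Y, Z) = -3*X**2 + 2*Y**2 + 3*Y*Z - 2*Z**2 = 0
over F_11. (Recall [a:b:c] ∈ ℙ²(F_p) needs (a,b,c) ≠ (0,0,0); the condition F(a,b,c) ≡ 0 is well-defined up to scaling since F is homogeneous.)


F(10,9,2) ≡ 7 (mod 11); P is NOT on the curve.

Evaluate F(10, 9, 2) term-by-term (mod 11).
  -3*X**2 ↦ -3·100·1·1 = -300
  2*Y**2 ↦ 2·1·81·1 = 162
  3*Y*Z ↦ 3·1·9·2 = 54
  -2*Z**2 ↦ -2·1·1·4 = -8
Sum: F(10, 9, 2) = (-300) + (162) + (54) + (-8) = -92.
Reducing mod 11: -92 ≡ 7 (mod 11).
Since F(a, b, c) ≡ 7 ≠ 0 (mod 11), P does NOT lie on the curve.


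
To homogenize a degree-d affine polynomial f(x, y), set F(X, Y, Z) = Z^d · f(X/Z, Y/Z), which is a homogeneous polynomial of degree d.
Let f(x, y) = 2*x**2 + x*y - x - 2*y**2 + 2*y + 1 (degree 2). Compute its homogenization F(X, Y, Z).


F(X, Y, Z) = 2*X**2 + X*Y - X*Z - 2*Y**2 + 2*Y*Z + Z**2

deg(f) = 2.
Substitute x = X/Z, y = Y/Z into f, then multiply by Z^2.
  monomial 2·x^2·y^0 ↦ 2·X^2·Y^0·Z^0.
  monomial 1·x^1·y^1 ↦ 1·X^1·Y^1·Z^0.
  monomial -1·x^1·y^0 ↦ -1·X^1·Y^0·Z^1.
  monomial -2·x^0·y^2 ↦ -2·X^0·Y^2·Z^0.
  monomial 2·x^0·y^1 ↦ 2·X^0·Y^1·Z^1.
  monomial 1·x^0·y^0 ↦ 1·X^0·Y^0·Z^2.
Collecting: F(X, Y, Z) = 2*X**2 + X*Y - X*Z - 2*Y**2 + 2*Y*Z + Z**2.


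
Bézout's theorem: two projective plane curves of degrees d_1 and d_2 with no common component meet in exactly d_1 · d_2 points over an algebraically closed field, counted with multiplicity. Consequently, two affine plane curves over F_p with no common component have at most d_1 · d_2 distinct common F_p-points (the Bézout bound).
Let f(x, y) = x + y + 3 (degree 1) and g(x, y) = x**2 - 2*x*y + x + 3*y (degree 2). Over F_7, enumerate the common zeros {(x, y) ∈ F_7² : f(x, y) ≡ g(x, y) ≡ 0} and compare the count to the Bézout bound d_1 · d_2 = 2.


Common zeros: ∅; count = 0; Bézout bound = 2.

deg(f) = 1, deg(g) = 2, so Bézout bound = 2.
Scan x ∈ F_7. For each x, list the y ∈ F_7 with f(x, y) ≡ 0 and those with g(x, y) ≡ 0 (mod 7); the common zeros in that column are the intersection.
  x = 0: f ≡ 0 at y ∈ {4}; g ≡ 0 at y ∈ {0}; common: ∅.
  x = 1: f ≡ 0 at y ∈ {3}; g ≡ 0 at y ∈ {5}; common: ∅.
  x = 2: f ≡ 0 at y ∈ {2}; g ≡ 0 at y ∈ {6}; common: ∅.
  x = 3: f ≡ 0 at y ∈ {1}; g ≡ 0 at y ∈ {4}; common: ∅.
  x = 4: f ≡ 0 at y ∈ {0}; g ≡ 0 at y ∈ {4}; common: ∅.
  x = 5: f ≡ 0 at y ∈ {6}; g ≡ 0 at y ∈ ∅; common: ∅.
  x = 6: f ≡ 0 at y ∈ {5}; g ≡ 0 at y ∈ {0}; common: ∅.
Collecting: common zeros = ∅, so the count is 0.
Comparison with the Bézout bound: 0 ≤ 2 = deg(f)·deg(g), as expected for curves with no common component (the affine F_7-count falls short of the bound because intersections may lie at infinity, over extension fields, or carry multiplicity).


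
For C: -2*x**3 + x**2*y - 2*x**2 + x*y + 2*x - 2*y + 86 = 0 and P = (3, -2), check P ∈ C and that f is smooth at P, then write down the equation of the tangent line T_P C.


Tangent line at P: -78*x + 10*y + 254 = 0.

Step 1: f(3, -2) = 0, so P lies on C.
Step 2: partial derivatives
  f_x(x, y) = -6*x**2 + 2*x*y - 4*x + y + 2, f_y(x, y) = x**2 + x - 2.
  f_x(P) = -78, f_y(P) = 10 (gradient nonzero, so P is smooth).
Step 3: tangent line at P: -78·(x − 3) + 10·(y − -2) = 0.
Expanding: -78*x + 10*y + 254 = 0.


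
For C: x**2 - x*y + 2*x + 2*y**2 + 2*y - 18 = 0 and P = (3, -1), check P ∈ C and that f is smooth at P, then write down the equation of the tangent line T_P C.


Tangent line at P: 9*x - 5*y - 32 = 0.

Step 1: f(3, -1) = 0, so P lies on C.
Step 2: partial derivatives
  f_x(x, y) = 2*x - y + 2, f_y(x, y) = -x + 4*y + 2.
  f_x(P) = 9, f_y(P) = -5 (gradient nonzero, so P is smooth).
Step 3: tangent line at P: 9·(x − 3) + -5·(y − -1) = 0.
Expanding: 9*x - 5*y - 32 = 0.


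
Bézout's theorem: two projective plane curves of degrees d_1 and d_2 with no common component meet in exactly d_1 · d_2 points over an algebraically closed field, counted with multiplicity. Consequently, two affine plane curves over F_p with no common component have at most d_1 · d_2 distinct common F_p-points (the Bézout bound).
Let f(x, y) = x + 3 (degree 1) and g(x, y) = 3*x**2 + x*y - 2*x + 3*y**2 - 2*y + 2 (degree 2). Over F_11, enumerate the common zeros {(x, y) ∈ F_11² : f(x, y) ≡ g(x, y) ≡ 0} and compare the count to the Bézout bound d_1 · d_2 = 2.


Common zeros: {(8, 1), (8, 8)}; count = 2; Bézout bound = 2.

deg(f) = 1, deg(g) = 2, so Bézout bound = 2.
Scan x ∈ F_11. For each x, list the y ∈ F_11 with f(x, y) ≡ 0 and those with g(x, y) ≡ 0 (mod 11); the common zeros in that column are the intersection.
  x = 0: f ≡ 0 at y ∈ ∅; g ≡ 0 at y ∈ ∅; common: ∅.
  x = 1: f ≡ 0 at y ∈ ∅; g ≡ 0 at y ∈ {7, 8}; common: ∅.
  x = 2: f ≡ 0 at y ∈ ∅; g ≡ 0 at y ∈ {2, 9}; common: ∅.
  x = 3: f ≡ 0 at y ∈ ∅; g ≡ 0 at y ∈ {9}; common: ∅.
  x = 4: f ≡ 0 at y ∈ ∅; g ≡ 0 at y ∈ ∅; common: ∅.
  x = 5: f ≡ 0 at y ∈ ∅; g ≡ 0 at y ∈ ∅; common: ∅.
  x = 6: f ≡ 0 at y ∈ ∅; g ≡ 0 at y ∈ ∅; common: ∅.
  x = 7: f ≡ 0 at y ∈ ∅; g ≡ 0 at y ∈ {1}; common: ∅.
  x = 8: f ≡ 0 at y ∈ {0, 1, 2, 3, 4, 5, 6, 7, 8, 9, 10}; g ≡ 0 at y ∈ {1, 8}; common: {1, 8}.
  x = 9: f ≡ 0 at y ∈ ∅; g ≡ 0 at y ∈ {2, 3}; common: ∅.
  x = 10: f ≡ 0 at y ∈ ∅; g ≡ 0 at y ∈ ∅; common: ∅.
Collecting: common zeros = {(8, 1), (8, 8)}, so the count is 2.
Comparison with the Bézout bound: 2 ≤ 2 = deg(f)·deg(g), as expected for curves with no common component (the bound is attained).


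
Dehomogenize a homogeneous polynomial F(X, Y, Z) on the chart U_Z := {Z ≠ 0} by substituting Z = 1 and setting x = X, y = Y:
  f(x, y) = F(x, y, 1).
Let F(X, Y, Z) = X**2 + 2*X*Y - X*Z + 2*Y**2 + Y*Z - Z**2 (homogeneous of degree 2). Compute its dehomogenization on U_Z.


f(x, y) = x**2 + 2*x*y - x + 2*y**2 + y - 1

On U_Z we set Z = 1. Each monomial c·X^i·Y^j·Z^k in F becomes c·x^i·y^j·1^k = c·x^i·y^j.
Substituting Z = 1: F(X, Y, 1) = x**2 + 2*x*y - x + 2*y**2 + y - 1.
Note: deg(f) ≤ deg(F) = 2; strict inequality happens when F is divisible by Z (lost terms).


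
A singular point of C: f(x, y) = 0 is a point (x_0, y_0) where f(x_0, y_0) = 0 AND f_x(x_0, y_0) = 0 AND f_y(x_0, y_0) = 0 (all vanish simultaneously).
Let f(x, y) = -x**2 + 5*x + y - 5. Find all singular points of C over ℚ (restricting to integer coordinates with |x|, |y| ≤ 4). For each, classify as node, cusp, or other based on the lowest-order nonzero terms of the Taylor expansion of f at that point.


No singular points in the scanned grid; C is smooth there.

Compute partial derivatives:
  f_x = 5 - 2*x.
  f_y = 1.
f_y = 1 is a nonzero constant, so f_y never vanishes: no point (x, y) can satisfy f = f_x = f_y = 0. In particular no (x, y) ∈ {−4, ..., 4}² is singular; the curve is smooth.


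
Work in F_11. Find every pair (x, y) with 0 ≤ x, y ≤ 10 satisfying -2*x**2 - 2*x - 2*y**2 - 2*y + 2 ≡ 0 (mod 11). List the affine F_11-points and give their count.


Affine F_11-points: {(0, 3), (0, 7), (2, 2), (2, 8), (3, 0), (3, 10), (7, 0), (7, 10), (8, 2), (8, 8), (10, 3), (10, 7)}; count = 12.

For each of the 121 pairs (x, y) ∈ F_11², evaluate f(x, y) mod 11. Record the zeros.
  x = 0: [0↦2, 1↦9, 2↦1, 3↦0, 4↦6, 5↦8, 6↦6, 7↦0, 8↦1, 9↦9, 10↦2]  zeros at y ∈ {3, 7}
  x = 1: [0↦9, 1↦5, 2↦8, 3↦7, 4↦2, 5↦4, 6↦2, 7↦7, 8↦8, 9↦5, 10↦9]  zeros at y ∈ ∅
  x = 2: [0↦1, 1↦8, 2↦0, 3↦10, 4↦5, 5↦7, 6↦5, 7↦10, 8↦0, 9↦8, 10↦1]  zeros at y ∈ {2, 8}
  x = 3: [0↦0, 1↦7, 2↦10, 3↦9, 4↦4, 5↦6, 6↦4, 7↦9, 8↦10, 9↦7, 10↦0]  zeros at y ∈ {0, 10}
  x = 4: [0↦6, 1↦2, 2↦5, 3↦4, 4↦10, 5↦1, 6↦10, 7↦4, 8↦5, 9↦2, 10↦6]  zeros at y ∈ ∅
  x = 5: [0↦8, 1↦4, 2↦7, 3↦6, 4↦1, 5↦3, 6↦1, 7↦6, 8↦7, 9↦4, 10↦8]  zeros at y ∈ ∅
  x = 6: [0↦6, 1↦2, 2↦5, 3↦4, 4↦10, 5↦1, 6↦10, 7↦4, 8↦5, 9↦2, 10↦6]  zeros at y ∈ ∅
  x = 7: [0↦0, 1↦7, 2↦10, 3↦9, 4↦4, 5↦6, 6↦4, 7↦9, 8↦10, 9↦7, 10↦0]  zeros at y ∈ {0, 10}
  x = 8: [0↦1, 1↦8, 2↦0, 3↦10, 4↦5, 5↦7, 6↦5, 7↦10, 8↦0, 9↦8, 10↦1]  zeros at y ∈ {2, 8}
  x = 9: [0↦9, 1↦5, 2↦8, 3↦7, 4↦2, 5↦4, 6↦2, 7↦7, 8↦8, 9↦5, 10↦9]  zeros at y ∈ ∅
  x = 10: [0↦2, 1↦9, 2↦1, 3↦0, 4↦6, 5↦8, 6↦6, 7↦0, 8↦1, 9↦9, 10↦2]  zeros at y ∈ {3, 7}
Collecting zeros: affine points = {(0, 3), (0, 7), (2, 2), (2, 8), (3, 0), (3, 10), (7, 0), (7, 10), (8, 2), (8, 8), (10, 3), (10, 7)}.
Total count |C(F_11)_aff| = 12.


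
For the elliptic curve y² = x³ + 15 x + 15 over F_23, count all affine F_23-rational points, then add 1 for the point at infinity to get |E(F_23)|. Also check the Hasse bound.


Affine points = {(1, 10), (1, 13), (3, 8), (3, 15), (4, 1), (4, 22), (5, 10), (5, 13), (7, 7), (7, 16), (8, 7), (8, 16), (11, 4), (11, 19), (14, 5), (14, 18), (15, 2), (15, 21), (16, 2), (16, 21), (17, 10), (17, 13), (19, 11), (19, 12), (20, 9), (20, 14), (21, 0)}; affine count = 27; |E(F_23)| = 28.

Discriminant check: Δ ∝ 4a³ + 27b² = 4·15³ + 27·15² = 4·3375 + 27·225 ≡ 2 (mod 23). Nonzero ⇒ E is nonsingular.
For each x ∈ F_23, compute rhs = x³ + 15·x + 15 mod 23, then count y ∈ F_23 with y² ≡ rhs.
  x = 0: rhs = 15, matching y values: none (0 points).
  x = 1: rhs = 8, matching y values: 10, 13 (2 points).
  x = 2: rhs = 7, matching y values: none (0 points).
  x = 3: rhs = 18, matching y values: 8, 15 (2 points).
  x = 4: rhs = 1, matching y values: 1, 22 (2 points).
  x = 5: rhs = 8, matching y values: 10, 13 (2 points).
  x = 6: rhs = 22, matching y values: none (0 points).
  x = 7: rhs = 3, matching y values: 7, 16 (2 points).
  x = 8: rhs = 3, matching y values: 7, 16 (2 points).
  x = 9: rhs = 5, matching y values: none (0 points).
  x = 10: rhs = 15, matching y values: none (0 points).
  x = 11: rhs = 16, matching y values: 4, 19 (2 points).
  x = 12: rhs = 14, matching y values: none (0 points).
  x = 13: rhs = 15, matching y values: none (0 points).
  x = 14: rhs = 2, matching y values: 5, 18 (2 points).
  x = 15: rhs = 4, matching y values: 2, 21 (2 points).
  x = 16: rhs = 4, matching y values: 2, 21 (2 points).
  x = 17: rhs = 8, matching y values: 10, 13 (2 points).
  x = 18: rhs = 22, matching y values: none (0 points).
  x = 19: rhs = 6, matching y values: 11, 12 (2 points).
  x = 20: rhs = 12, matching y values: 9, 14 (2 points).
  x = 21: rhs = 0, matching y values: 0 (1 points).
  x = 22: rhs = 22, matching y values: none (0 points).
Total affine count: 27.
Full point count |E(F_23)| = 27 + 1 = 28.
Hasse bound: |28 − (23+1)| = |4| = 4 ≤ 2√23 ≈ 9.5917 ✓.


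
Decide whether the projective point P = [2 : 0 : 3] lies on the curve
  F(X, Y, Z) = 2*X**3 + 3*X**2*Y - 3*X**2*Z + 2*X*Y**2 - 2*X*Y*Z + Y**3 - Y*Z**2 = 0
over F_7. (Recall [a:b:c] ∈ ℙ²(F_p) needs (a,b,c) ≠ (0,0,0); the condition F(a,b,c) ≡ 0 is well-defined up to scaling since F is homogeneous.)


F(2,0,3) ≡ 1 (mod 7); P is NOT on the curve.

Evaluate F(2, 0, 3) term-by-term (mod 7).
  2*X**3 ↦ 2·8·1·1 = 16
  3*X**2*Y ↦ 3·4·0·1 = 0
  -3*X**2*Z ↦ -3·4·1·3 = -36
  2*X*Y**2 ↦ 2·2·0·1 = 0
  -2*X*Y*Z ↦ -2·2·0·3 = 0
  Y**3 ↦ 1·1·0·1 = 0
  -Y*Z**2 ↦ -1·1·0·9 = 0
Sum: F(2, 0, 3) = (16) + (0) + (-36) + (0) + (0) + (0) + (0) = -20.
Reducing mod 7: -20 ≡ 1 (mod 7).
Since F(a, b, c) ≡ 1 ≠ 0 (mod 7), P does NOT lie on the curve.


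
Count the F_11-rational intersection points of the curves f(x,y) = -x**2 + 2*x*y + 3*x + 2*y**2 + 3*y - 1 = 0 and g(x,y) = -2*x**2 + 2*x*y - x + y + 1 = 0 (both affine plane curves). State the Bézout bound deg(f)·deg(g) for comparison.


Common zeros: ∅; count = 0; Bézout bound = 4.

deg(f) = 2, deg(g) = 2, so Bézout bound = 4.
Scan x ∈ F_11. For each x, list the y ∈ F_11 with f(x, y) ≡ 0 and those with g(x, y) ≡ 0 (mod 11); the common zeros in that column are the intersection.
  x = 0: f ≡ 0 at y ∈ ∅; g ≡ 0 at y ∈ {10}; common: ∅.
  x = 1: f ≡ 0 at y ∈ ∅; g ≡ 0 at y ∈ {8}; common: ∅.
  x = 2: f ≡ 0 at y ∈ ∅; g ≡ 0 at y ∈ {4}; common: ∅.
  x = 3: f ≡ 0 at y ∈ {3, 9}; g ≡ 0 at y ∈ {6}; common: ∅.
  x = 4: f ≡ 0 at y ∈ ∅; g ≡ 0 at y ∈ {10}; common: ∅.
  x = 5: f ≡ 0 at y ∈ {0, 10}; g ≡ 0 at y ∈ ∅; common: ∅.
  x = 6: f ≡ 0 at y ∈ {3, 6}; g ≡ 0 at y ∈ {0}; common: ∅.
  x = 7: f ≡ 0 at y ∈ {9, 10}; g ≡ 0 at y ∈ {4}; common: ∅.
  x = 8: f ≡ 0 at y ∈ ∅; g ≡ 0 at y ∈ {6}; common: ∅.
  x = 9: f ≡ 0 at y ∈ {0, 6}; g ≡ 0 at y ∈ {2}; common: ∅.
  x = 10: f ≡ 0 at y ∈ ∅; g ≡ 0 at y ∈ {0}; common: ∅.
Collecting: common zeros = ∅, so the count is 0.
Comparison with the Bézout bound: 0 ≤ 4 = deg(f)·deg(g), as expected for curves with no common component (the affine F_11-count falls short of the bound because intersections may lie at infinity, over extension fields, or carry multiplicity).


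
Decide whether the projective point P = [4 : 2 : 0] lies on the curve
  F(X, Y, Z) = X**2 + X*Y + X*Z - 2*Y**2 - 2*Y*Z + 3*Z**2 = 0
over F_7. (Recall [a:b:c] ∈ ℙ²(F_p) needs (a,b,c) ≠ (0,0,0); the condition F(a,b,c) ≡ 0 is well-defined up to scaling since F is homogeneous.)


F(4,2,0) ≡ 2 (mod 7); P is NOT on the curve.

Evaluate F(4, 2, 0) term-by-term (mod 7).
  X**2 ↦ 1·16·1·1 = 16
  X*Y ↦ 1·4·2·1 = 8
  X*Z ↦ 1·4·1·0 = 0
  -2*Y**2 ↦ -2·1·4·1 = -8
  -2*Y*Z ↦ -2·1·2·0 = 0
  3*Z**2 ↦ 3·1·1·0 = 0
Sum: F(4, 2, 0) = (16) + (8) + (0) + (-8) + (0) + (0) = 16.
Reducing mod 7: 16 ≡ 2 (mod 7).
Since F(a, b, c) ≡ 2 ≠ 0 (mod 7), P does NOT lie on the curve.


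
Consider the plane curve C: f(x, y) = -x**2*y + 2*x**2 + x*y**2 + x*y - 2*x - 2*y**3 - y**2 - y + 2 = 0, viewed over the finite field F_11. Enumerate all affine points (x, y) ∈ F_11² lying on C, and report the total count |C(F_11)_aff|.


Affine F_11-points: {(1, 3), (1, 5), (3, 4), (4, 10), (5, 2), (6, 4), (9, 3)}; count = 7.

For each of the 121 pairs (x, y) ∈ F_11², evaluate f(x, y) mod 11. Record the zeros.
  x = 0: [0↦2, 1↦9, 2↦2, 3↦2, 4↦8, 5↦8, 6↦1, 7↦8, 8↦6, 9↦5, 10↦4]  zeros at y ∈ ∅
  x = 1: [0↦2, 1↦10, 2↦6, 3↦0, 4↦2, 5↦0, 6↦4, 7↦2, 8↦4, 9↦9, 10↦5]  zeros at y ∈ {3, 5}
  x = 2: [0↦6, 1↦2, 2↦10, 3↦7, 4↦3, 5↦8, 6↦10, 7↦8, 8↦1, 9↦10, 10↦1]  zeros at y ∈ ∅
  x = 3: [0↦3, 1↦7, 2↦3, 3↦1, 4↦0, 5↦10, 6↦8, 7↦4, 8↦8, 9↦8, 10↦3]  zeros at y ∈ {4}
  x = 4: [0↦4, 1↦3, 2↦7, 3↦4, 4↦4, 5↦6, 6↦9, 7↦1, 8↦3, 9↦3, 10↦0]  zeros at y ∈ {10}
  x = 5: [0↦9, 1↦1, 2↦0, 3↦5, 4↦4, 5↦7, 6↦2, 7↦10, 8↦8, 9↦6, 10↦3]  zeros at y ∈ {2}
  x = 6: [0↦7, 1↦1, 2↦4, 3↦4, 4↦0, 5↦2, 6↦9, 7↦9, 8↦1, 9↦6, 10↦1]  zeros at y ∈ {4}
  x = 7: [0↦9, 1↦3, 2↦8, 3↦1, 4↦3, 5↦2, 6↦8, 7↦9, 8↦4, 9↦3, 10↦5]  zeros at y ∈ ∅
  x = 8: [0↦4, 1↦7, 2↦1, 3↦7, 4↦2, 5↦7, 6↦10, 7↦10, 8↦6, 9↦8, 10↦4]  zeros at y ∈ ∅
  x = 9: [0↦3, 1↦2, 2↦5, 3↦0, 4↦8, 5↦6, 6↦4, 7↦1, 8↦7, 9↦10, 10↦9]  zeros at y ∈ {3}
  x = 10: [0↦6, 1↦10, 2↦9, 3↦2, 4↦10, 5↦10, 6↦1, 7↦4, 8↦7, 9↦9, 10↦9]  zeros at y ∈ ∅
Collecting zeros: affine points = {(1, 3), (1, 5), (3, 4), (4, 10), (5, 2), (6, 4), (9, 3)}.
Total count |C(F_11)_aff| = 7.


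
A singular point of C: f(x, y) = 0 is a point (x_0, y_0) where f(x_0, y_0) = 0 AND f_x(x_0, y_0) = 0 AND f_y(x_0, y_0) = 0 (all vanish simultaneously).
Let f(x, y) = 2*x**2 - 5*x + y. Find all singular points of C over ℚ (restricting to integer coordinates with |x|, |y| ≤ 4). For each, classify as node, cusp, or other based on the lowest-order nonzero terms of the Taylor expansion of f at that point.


No singular points in the scanned grid; C is smooth there.

Compute partial derivatives:
  f_x = 4*x - 5.
  f_y = 1.
f_y = 1 is a nonzero constant, so f_y never vanishes: no point (x, y) can satisfy f = f_x = f_y = 0. In particular no (x, y) ∈ {−4, ..., 4}² is singular; the curve is smooth.


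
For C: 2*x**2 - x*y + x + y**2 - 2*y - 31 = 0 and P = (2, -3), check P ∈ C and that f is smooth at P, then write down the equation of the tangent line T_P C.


Tangent line at P: 12*x - 10*y - 54 = 0.

Step 1: f(2, -3) = 0, so P lies on C.
Step 2: partial derivatives
  f_x(x, y) = 4*x - y + 1, f_y(x, y) = -x + 2*y - 2.
  f_x(P) = 12, f_y(P) = -10 (gradient nonzero, so P is smooth).
Step 3: tangent line at P: 12·(x − 2) + -10·(y − -3) = 0.
Expanding: 12*x - 10*y - 54 = 0.


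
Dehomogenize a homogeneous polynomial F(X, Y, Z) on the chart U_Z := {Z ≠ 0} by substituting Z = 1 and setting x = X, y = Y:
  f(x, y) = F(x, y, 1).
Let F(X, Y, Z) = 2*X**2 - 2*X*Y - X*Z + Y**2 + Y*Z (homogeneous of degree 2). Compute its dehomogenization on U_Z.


f(x, y) = 2*x**2 - 2*x*y - x + y**2 + y

On U_Z we set Z = 1. Each monomial c·X^i·Y^j·Z^k in F becomes c·x^i·y^j·1^k = c·x^i·y^j.
Substituting Z = 1: F(X, Y, 1) = 2*x**2 - 2*x*y - x + y**2 + y.
Note: deg(f) ≤ deg(F) = 2; strict inequality happens when F is divisible by Z (lost terms).


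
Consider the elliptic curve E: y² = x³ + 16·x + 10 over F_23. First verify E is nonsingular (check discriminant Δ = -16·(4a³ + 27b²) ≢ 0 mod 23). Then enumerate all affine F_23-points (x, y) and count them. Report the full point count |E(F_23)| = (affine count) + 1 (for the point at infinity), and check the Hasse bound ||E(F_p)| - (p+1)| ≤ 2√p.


Affine points = {(1, 2), (1, 21), (2, 2), (2, 21), (3, 4), (3, 19), (4, 0), (5, 10), (5, 13), (6, 0), (8, 11), (8, 12), (9, 3), (9, 20), (13, 0), (18, 9), (18, 14), (20, 2), (20, 21), (21, 4), (21, 19), (22, 4), (22, 19)}; affine count = 23; |E(F_23)| = 24.

Discriminant check: Δ ∝ 4a³ + 27b² = 4·16³ + 27·10² = 4·4096 + 27·100 ≡ 17 (mod 23). Nonzero ⇒ E is nonsingular.
For each x ∈ F_23, compute rhs = x³ + 16·x + 10 mod 23, then count y ∈ F_23 with y² ≡ rhs.
  x = 0: rhs = 10, matching y values: none (0 points).
  x = 1: rhs = 4, matching y values: 2, 21 (2 points).
  x = 2: rhs = 4, matching y values: 2, 21 (2 points).
  x = 3: rhs = 16, matching y values: 4, 19 (2 points).
  x = 4: rhs = 0, matching y values: 0 (1 points).
  x = 5: rhs = 8, matching y values: 10, 13 (2 points).
  x = 6: rhs = 0, matching y values: 0 (1 points).
  x = 7: rhs = 5, matching y values: none (0 points).
  x = 8: rhs = 6, matching y values: 11, 12 (2 points).
  x = 9: rhs = 9, matching y values: 3, 20 (2 points).
  x = 10: rhs = 20, matching y values: none (0 points).
  x = 11: rhs = 22, matching y values: none (0 points).
  x = 12: rhs = 21, matching y values: none (0 points).
  x = 13: rhs = 0, matching y values: 0 (1 points).
  x = 14: rhs = 11, matching y values: none (0 points).
  x = 15: rhs = 14, matching y values: none (0 points).
  x = 16: rhs = 15, matching y values: none (0 points).
  x = 17: rhs = 20, matching y values: none (0 points).
  x = 18: rhs = 12, matching y values: 9, 14 (2 points).
  x = 19: rhs = 20, matching y values: none (0 points).
  x = 20: rhs = 4, matching y values: 2, 21 (2 points).
  x = 21: rhs = 16, matching y values: 4, 19 (2 points).
  x = 22: rhs = 16, matching y values: 4, 19 (2 points).
Total affine count: 23.
Full point count |E(F_23)| = 23 + 1 = 24.
Hasse bound: |24 − (23+1)| = |0| = 0 ≤ 2√23 ≈ 9.5917 ✓.


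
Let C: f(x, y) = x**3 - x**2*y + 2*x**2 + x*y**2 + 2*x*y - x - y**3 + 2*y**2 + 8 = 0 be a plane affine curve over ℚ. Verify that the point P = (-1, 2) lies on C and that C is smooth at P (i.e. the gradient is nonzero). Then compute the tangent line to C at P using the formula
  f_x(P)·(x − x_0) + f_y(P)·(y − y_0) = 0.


Tangent line at P: 10*x - 11*y + 32 = 0.

Step 1: f(-1, 2) = 0, so P lies on C.
Step 2: partial derivatives
  f_x(x, y) = 3*x**2 - 2*x*y + 4*x + y**2 + 2*y - 1, f_y(x, y) = -x**2 + 2*x*y + 2*x - 3*y**2 + 4*y.
  f_x(P) = 10, f_y(P) = -11 (gradient nonzero, so P is smooth).
Step 3: tangent line at P: 10·(x − -1) + -11·(y − 2) = 0.
Expanding: 10*x - 11*y + 32 = 0.


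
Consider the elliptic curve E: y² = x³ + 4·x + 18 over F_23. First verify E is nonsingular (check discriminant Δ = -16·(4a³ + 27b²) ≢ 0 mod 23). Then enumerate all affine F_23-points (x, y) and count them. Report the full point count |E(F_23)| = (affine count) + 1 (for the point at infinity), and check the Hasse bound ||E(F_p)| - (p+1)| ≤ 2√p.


Affine points = {(0, 8), (0, 15), (1, 0), (4, 11), (4, 12), (5, 5), (5, 18), (9, 1), (9, 22), (10, 0), (11, 6), (11, 17), (12, 0), (13, 6), (13, 17), (14, 9), (14, 14), (15, 7), (15, 16), (17, 10), (17, 13), (20, 5), (20, 18), (21, 5), (21, 18), (22, 6), (22, 17)}; affine count = 27; |E(F_23)| = 28.

Discriminant check: Δ ∝ 4a³ + 27b² = 4·4³ + 27·18² = 4·64 + 27·324 ≡ 11 (mod 23). Nonzero ⇒ E is nonsingular.
For each x ∈ F_23, compute rhs = x³ + 4·x + 18 mod 23, then count y ∈ F_23 with y² ≡ rhs.
  x = 0: rhs = 18, matching y values: 8, 15 (2 points).
  x = 1: rhs = 0, matching y values: 0 (1 points).
  x = 2: rhs = 11, matching y values: none (0 points).
  x = 3: rhs = 11, matching y values: none (0 points).
  x = 4: rhs = 6, matching y values: 11, 12 (2 points).
  x = 5: rhs = 2, matching y values: 5, 18 (2 points).
  x = 6: rhs = 5, matching y values: none (0 points).
  x = 7: rhs = 21, matching y values: none (0 points).
  x = 8: rhs = 10, matching y values: none (0 points).
  x = 9: rhs = 1, matching y values: 1, 22 (2 points).
  x = 10: rhs = 0, matching y values: 0 (1 points).
  x = 11: rhs = 13, matching y values: 6, 17 (2 points).
  x = 12: rhs = 0, matching y values: 0 (1 points).
  x = 13: rhs = 13, matching y values: 6, 17 (2 points).
  x = 14: rhs = 12, matching y values: 9, 14 (2 points).
  x = 15: rhs = 3, matching y values: 7, 16 (2 points).
  x = 16: rhs = 15, matching y values: none (0 points).
  x = 17: rhs = 8, matching y values: 10, 13 (2 points).
  x = 18: rhs = 11, matching y values: none (0 points).
  x = 19: rhs = 7, matching y values: none (0 points).
  x = 20: rhs = 2, matching y values: 5, 18 (2 points).
  x = 21: rhs = 2, matching y values: 5, 18 (2 points).
  x = 22: rhs = 13, matching y values: 6, 17 (2 points).
Total affine count: 27.
Full point count |E(F_23)| = 27 + 1 = 28.
Hasse bound: |28 − (23+1)| = |4| = 4 ≤ 2√23 ≈ 9.5917 ✓.


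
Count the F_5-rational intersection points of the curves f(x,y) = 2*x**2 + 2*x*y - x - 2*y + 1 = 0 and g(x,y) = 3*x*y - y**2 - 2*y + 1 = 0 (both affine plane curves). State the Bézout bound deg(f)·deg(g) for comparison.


Common zeros: {(4, 1)}; count = 1; Bézout bound = 4.

deg(f) = 2, deg(g) = 2, so Bézout bound = 4.
Scan x ∈ F_5. For each x, list the y ∈ F_5 with f(x, y) ≡ 0 and those with g(x, y) ≡ 0 (mod 5); the common zeros in that column are the intersection.
  x = 0: f ≡ 0 at y ∈ {3}; g ≡ 0 at y ∈ ∅; common: ∅.
  x = 1: f ≡ 0 at y ∈ ∅; g ≡ 0 at y ∈ {3}; common: ∅.
  x = 2: f ≡ 0 at y ∈ {4}; g ≡ 0 at y ∈ {2}; common: ∅.
  x = 3: f ≡ 0 at y ∈ {1}; g ≡ 0 at y ∈ ∅; common: ∅.
  x = 4: f ≡ 0 at y ∈ {1}; g ≡ 0 at y ∈ {1, 4}; common: {1}.
Collecting: common zeros = {(4, 1)}, so the count is 1.
Comparison with the Bézout bound: 1 ≤ 4 = deg(f)·deg(g), as expected for curves with no common component (the affine F_5-count falls short of the bound because intersections may lie at infinity, over extension fields, or carry multiplicity).


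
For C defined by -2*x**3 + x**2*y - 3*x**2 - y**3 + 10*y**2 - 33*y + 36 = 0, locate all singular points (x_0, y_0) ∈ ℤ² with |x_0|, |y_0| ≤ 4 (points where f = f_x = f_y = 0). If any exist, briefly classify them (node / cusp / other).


Singular points: {(0, 3)}; classification: cusp.

Compute partial derivatives:
  f_x = -6*x**2 + 2*x*y - 6*x.
  f_y = x**2 - 3*y**2 + 20*y - 33.
Scan x_0 ∈ {−4, ..., 4}. For each x_0, f_y(x_0, y) is a polynomial in y; find its integer roots y ∈ {−4, ..., 4}, then test f_x and f at those candidates.
  x = -4: f_y(-4, y) = -3*y**2 + 20*y - 17; vanishes at y ∈ {1}. (-4, 1): f_x = -80 ≠ 0.
  x = -3: f_y(-3, y) = -3*y**2 + 20*y - 24; no integer root y with |y| ≤ 4.
  x = -2: f_y(-2, y) = -3*y**2 + 20*y - 29; no integer root y with |y| ≤ 4.
  x = -1: f_y(-1, y) = -3*y**2 + 20*y - 32; vanishes at y ∈ {4}. (-1, 4): f_x = -8 ≠ 0.
  x = 0: f_y(0, y) = -3*y**2 + 20*y - 33; vanishes at y ∈ {3}. (0, 3): f_x = 0, f = 0 — SINGULAR.
  x = 1: f_y(1, y) = -3*y**2 + 20*y - 32; vanishes at y ∈ {4}. (1, 4): f_x = -4 ≠ 0.
  x = 2: f_y(2, y) = -3*y**2 + 20*y - 29; no integer root y with |y| ≤ 4.
  x = 3: f_y(3, y) = -3*y**2 + 20*y - 24; no integer root y with |y| ≤ 4.
  x = 4: f_y(4, y) = -3*y**2 + 20*y - 17; vanishes at y ∈ {1}. (4, 1): f_x = -112 ≠ 0.
Only singular point on the grid: (0, 3).
Classify: substitute x = 0 + u, y = 3 + v and expand: f = -2*u**3 + u**2*v - v**3 + v**2.
No constant or linear terms (consistent with a singular point). Quadratic part: v**2. Cubic part: -2*u**3 + u**2*v - v**3.
The quadratic part v**2 is a perfect square, so there is a single (double) tangent line v = 0, i.e. y = 3. Restricting the cubic part to that line (v = 0) leaves -2*u**3 ≠ 0, so f is not divisible by v and the branch is v² ≈ 2*u**3 to lowest order — this is a cusp.
Classification: cusp.


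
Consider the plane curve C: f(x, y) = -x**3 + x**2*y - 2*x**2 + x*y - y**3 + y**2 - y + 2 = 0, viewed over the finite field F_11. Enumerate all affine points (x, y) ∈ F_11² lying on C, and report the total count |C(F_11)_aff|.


Affine F_11-points: {(1, 1), (1, 10), (3, 5), (4, 3), (4, 4), (4, 5), (5, 7), (6, 0), (6, 6), (7, 5), (8, 0), (9, 2), (10, 1)}; count = 13.

For each of the 121 pairs (x, y) ∈ F_11², evaluate f(x, y) mod 11. Record the zeros.
  x = 0: [0↦2, 1↦1, 2↦7, 3↦3, 4↦5, 5↦7, 6↦3, 7↦9, 8↦8, 9↦5, 10↦5]  zeros at y ∈ ∅
  x = 1: [0↦10, 1↦0, 2↦8, 3↦6, 4↦10, 5↦3, 6↦1, 7↦9, 8↦10, 9↦9, 10↦0]  zeros at y ∈ {1, 10}
  x = 2: [0↦8, 1↦2, 2↦3, 3↦5, 4↦2, 5↦10, 6↦1, 7↦2, 8↦7, 9↦10, 10↦5]  zeros at y ∈ ∅
  x = 3: [0↦1, 1↦1, 2↦8, 3↦5, 4↦8, 5↦0, 6↦8, 7↦4, 8↦4, 9↦2, 10↦3]  zeros at y ∈ {5}
  x = 4: [0↦5, 1↦2, 2↦6, 3↦0, 4↦0, 5↦0, 6↦5, 7↦9, 8↦6, 9↦1, 10↦10]  zeros at y ∈ {3, 4, 5}
  x = 5: [0↦3, 1↦10, 2↦2, 3↦6, 4↦5, 5↦4, 6↦8, 7↦0, 8↦7, 9↦1, 10↦9]  zeros at y ∈ {7}
  x = 6: [0↦0, 1↦8, 2↦1, 3↦6, 4↦6, 5↦6, 6↦0, 7↦4, 8↦1, 9↦7, 10↦5]  zeros at y ∈ {0, 6}
  x = 7: [0↦1, 1↦1, 2↦8, 3↦5, 4↦8, 5↦0, 6↦8, 7↦4, 8↦4, 9↦2, 10↦3]  zeros at y ∈ {5}
  x = 8: [0↦0, 1↦5, 2↦6, 3↦8, 4↦5, 5↦2, 6↦4, 7↦5, 8↦10, 9↦2, 10↦8]  zeros at y ∈ {0}
  x = 9: [0↦2, 1↦3, 2↦0, 3↦9, 4↦2, 5↦6, 6↦4, 7↦1, 8↦2, 9↦1, 10↦3]  zeros at y ∈ {2}
  x = 10: [0↦1, 1↦0, 2↦6, 3↦2, 4↦4, 5↦6, 6↦2, 7↦8, 8↦7, 9↦4, 10↦4]  zeros at y ∈ {1}
Collecting zeros: affine points = {(1, 1), (1, 10), (3, 5), (4, 3), (4, 4), (4, 5), (5, 7), (6, 0), (6, 6), (7, 5), (8, 0), (9, 2), (10, 1)}.
Total count |C(F_11)_aff| = 13.


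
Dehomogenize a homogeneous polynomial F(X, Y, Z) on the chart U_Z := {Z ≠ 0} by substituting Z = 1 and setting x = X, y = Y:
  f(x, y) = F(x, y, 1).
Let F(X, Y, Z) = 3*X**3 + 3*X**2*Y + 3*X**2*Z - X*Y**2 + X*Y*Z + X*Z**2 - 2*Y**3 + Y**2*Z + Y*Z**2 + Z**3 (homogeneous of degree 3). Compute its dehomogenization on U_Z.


f(x, y) = 3*x**3 + 3*x**2*y + 3*x**2 - x*y**2 + x*y + x - 2*y**3 + y**2 + y + 1

On U_Z we set Z = 1. Each monomial c·X^i·Y^j·Z^k in F becomes c·x^i·y^j·1^k = c·x^i·y^j.
Substituting Z = 1: F(X, Y, 1) = 3*x**3 + 3*x**2*y + 3*x**2 - x*y**2 + x*y + x - 2*y**3 + y**2 + y + 1.
Note: deg(f) ≤ deg(F) = 3; strict inequality happens when F is divisible by Z (lost terms).


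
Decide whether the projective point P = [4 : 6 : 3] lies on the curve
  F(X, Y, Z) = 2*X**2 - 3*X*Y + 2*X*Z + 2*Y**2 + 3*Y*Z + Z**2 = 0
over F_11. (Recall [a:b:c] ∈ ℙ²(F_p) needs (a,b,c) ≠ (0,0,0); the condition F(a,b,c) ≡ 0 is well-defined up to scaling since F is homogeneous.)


F(4,6,3) ≡ 9 (mod 11); P is NOT on the curve.

Evaluate F(4, 6, 3) term-by-term (mod 11).
  2*X**2 ↦ 2·16·1·1 = 32
  -3*X*Y ↦ -3·4·6·1 = -72
  2*X*Z ↦ 2·4·1·3 = 24
  2*Y**2 ↦ 2·1·36·1 = 72
  3*Y*Z ↦ 3·1·6·3 = 54
  Z**2 ↦ 1·1·1·9 = 9
Sum: F(4, 6, 3) = (32) + (-72) + (24) + (72) + (54) + (9) = 119.
Reducing mod 11: 119 ≡ 9 (mod 11).
Since F(a, b, c) ≡ 9 ≠ 0 (mod 11), P does NOT lie on the curve.


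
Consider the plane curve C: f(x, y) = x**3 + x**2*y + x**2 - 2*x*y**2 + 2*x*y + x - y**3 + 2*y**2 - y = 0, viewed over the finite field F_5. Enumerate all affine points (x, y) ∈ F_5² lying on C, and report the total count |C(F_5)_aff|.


Affine F_5-points: {(0, 0), (0, 1), (2, 3), (4, 1)}; count = 4.

For each of the 25 pairs (x, y) ∈ F_5², evaluate f(x, y) mod 5. Record the zeros.
  x = 0: [0↦0, 1↦0, 2↦3, 3↦3, 4↦4]  zeros at y ∈ {0, 1}
  x = 1: [0↦3, 1↦4, 2↦4, 3↦2, 4↦2]  zeros at y ∈ ∅
  x = 2: [0↦4, 1↦3, 2↦2, 3↦0, 4↦1]  zeros at y ∈ {3}
  x = 3: [0↦4, 1↦3, 2↦3, 3↦3, 4↦2]  zeros at y ∈ ∅
  x = 4: [0↦4, 1↦0, 2↦3, 3↦2, 4↦1]  zeros at y ∈ {1}
Collecting zeros: affine points = {(0, 0), (0, 1), (2, 3), (4, 1)}.
Total count |C(F_5)_aff| = 4.


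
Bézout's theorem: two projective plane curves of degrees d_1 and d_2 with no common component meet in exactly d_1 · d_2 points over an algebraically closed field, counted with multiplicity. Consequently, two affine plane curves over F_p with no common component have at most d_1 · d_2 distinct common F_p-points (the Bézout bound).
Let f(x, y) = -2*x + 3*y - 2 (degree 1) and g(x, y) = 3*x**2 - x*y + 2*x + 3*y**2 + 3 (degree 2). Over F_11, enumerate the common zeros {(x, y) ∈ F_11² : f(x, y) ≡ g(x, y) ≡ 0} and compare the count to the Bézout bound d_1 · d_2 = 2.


Common zeros: {(9, 3)}; count = 1; Bézout bound = 2.

deg(f) = 1, deg(g) = 2, so Bézout bound = 2.
Scan x ∈ F_11. For each x, list the y ∈ F_11 with f(x, y) ≡ 0 and those with g(x, y) ≡ 0 (mod 11); the common zeros in that column are the intersection.
  x = 0: f ≡ 0 at y ∈ {8}; g ≡ 0 at y ∈ ∅; common: ∅.
  x = 1: f ≡ 0 at y ∈ {5}; g ≡ 0 at y ∈ {6, 9}; common: ∅.
  x = 2: f ≡ 0 at y ∈ {2}; g ≡ 0 at y ∈ ∅; common: ∅.
  x = 3: f ≡ 0 at y ∈ {10}; g ≡ 0 at y ∈ ∅; common: ∅.
  x = 4: f ≡ 0 at y ∈ {7}; g ≡ 0 at y ∈ {6, 10}; common: ∅.
  x = 5: f ≡ 0 at y ∈ {4}; g ≡ 0 at y ∈ {0, 9}; common: ∅.
  x = 6: f ≡ 0 at y ∈ {1}; g ≡ 0 at y ∈ {3, 10}; common: ∅.
  x = 7: f ≡ 0 at y ∈ {9}; g ≡ 0 at y ∈ ∅; common: ∅.
  x = 8: f ≡ 0 at y ∈ {6}; g ≡ 0 at y ∈ ∅; common: ∅.
  x = 9: f ≡ 0 at y ∈ {3}; g ≡ 0 at y ∈ {0, 3}; common: {3}.
  x = 10: f ≡ 0 at y ∈ {0}; g ≡ 0 at y ∈ ∅; common: ∅.
Collecting: common zeros = {(9, 3)}, so the count is 1.
Comparison with the Bézout bound: 1 ≤ 2 = deg(f)·deg(g), as expected for curves with no common component (the affine F_11-count falls short of the bound because intersections may lie at infinity, over extension fields, or carry multiplicity).


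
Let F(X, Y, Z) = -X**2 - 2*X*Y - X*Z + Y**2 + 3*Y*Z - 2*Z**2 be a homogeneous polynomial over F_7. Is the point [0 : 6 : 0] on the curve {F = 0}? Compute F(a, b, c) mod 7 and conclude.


F(0,6,0) ≡ 1 (mod 7); P is NOT on the curve.

Evaluate F(0, 6, 0) term-by-term (mod 7).
  -X**2 ↦ -1·0·1·1 = 0
  -2*X*Y ↦ -2·0·6·1 = 0
  -X*Z ↦ -1·0·1·0 = 0
  Y**2 ↦ 1·1·36·1 = 36
  3*Y*Z ↦ 3·1·6·0 = 0
  -2*Z**2 ↦ -2·1·1·0 = 0
Sum: F(0, 6, 0) = (0) + (0) + (0) + (36) + (0) + (0) = 36.
Reducing mod 7: 36 ≡ 1 (mod 7).
Since F(a, b, c) ≡ 1 ≠ 0 (mod 7), P does NOT lie on the curve.


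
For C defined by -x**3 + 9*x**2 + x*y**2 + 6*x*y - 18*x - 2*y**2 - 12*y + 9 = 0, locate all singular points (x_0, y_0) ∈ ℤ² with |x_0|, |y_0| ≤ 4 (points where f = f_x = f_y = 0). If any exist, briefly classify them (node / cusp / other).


Singular points: {(3, -3)}; classification: cusp.

Compute partial derivatives:
  f_x = -3*x**2 + 18*x + y**2 + 6*y - 18.
  f_y = 2*x*y + 6*x - 4*y - 12.
Scan x_0 ∈ {−4, ..., 4}. For each x_0, f_y(x_0, y) is a polynomial in y; find its integer roots y ∈ {−4, ..., 4}, then test f_x and f at those candidates.
  x = -4: f_y(-4, y) = -12*y - 36; vanishes at y ∈ {-3}. (-4, -3): f_x = -147 ≠ 0.
  x = -3: f_y(-3, y) = -10*y - 30; vanishes at y ∈ {-3}. (-3, -3): f_x = -108 ≠ 0.
  x = -2: f_y(-2, y) = -8*y - 24; vanishes at y ∈ {-3}. (-2, -3): f_x = -75 ≠ 0.
  x = -1: f_y(-1, y) = -6*y - 18; vanishes at y ∈ {-3}. (-1, -3): f_x = -48 ≠ 0.
  x = 0: f_y(0, y) = -4*y - 12; vanishes at y ∈ {-3}. (0, -3): f_x = -27 ≠ 0.
  x = 1: f_y(1, y) = -2*y - 6; vanishes at y ∈ {-3}. (1, -3): f_x = -12 ≠ 0.
  x = 2: f_y(2, y) = 0; vanishes at y ∈ {-4, -3, -2, -1, 0, 1, 2, 3, 4}. (2, -4): f_x = -2 ≠ 0; (2, -3): f_x = -3 ≠ 0; (2, -2): f_x = -2 ≠ 0; (2, -1): f_x = 1 ≠ 0; (2, 0): f_x = 6 ≠ 0; (2, 1): f_x = 13 ≠ 0; (2, 2): f_x = 22 ≠ 0; (2, 3): f_x = 33 ≠ 0; (2, 4): f_x = 46 ≠ 0.
  x = 3: f_y(3, y) = 2*y + 6; vanishes at y ∈ {-3}. (3, -3): f_x = 0, f = 0 — SINGULAR.
  x = 4: f_y(4, y) = 4*y + 12; vanishes at y ∈ {-3}. (4, -3): f_x = -3 ≠ 0.
Only singular point on the grid: (3, -3).
Classify: substitute x = 3 + u, y = -3 + v and expand: f = -u**3 + u*v**2 + v**2.
No constant or linear terms (consistent with a singular point). Quadratic part: v**2. Cubic part: -u**3 + u*v**2.
The quadratic part v**2 is a perfect square, so there is a single (double) tangent line v = 0, i.e. y = -3. Restricting the cubic part to that line (v = 0) leaves -u**3 ≠ 0, so f is not divisible by v and the branch is v² ≈ u**3 to lowest order — this is a cusp.
Classification: cusp.


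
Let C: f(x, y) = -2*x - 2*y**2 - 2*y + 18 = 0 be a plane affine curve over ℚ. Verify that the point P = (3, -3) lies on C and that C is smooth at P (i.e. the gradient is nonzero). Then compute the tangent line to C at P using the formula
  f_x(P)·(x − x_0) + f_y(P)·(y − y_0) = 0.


Tangent line at P: -2*x + 10*y + 36 = 0.

Step 1: f(3, -3) = 0, so P lies on C.
Step 2: partial derivatives
  f_x(x, y) = -2, f_y(x, y) = -4*y - 2.
  f_x(P) = -2, f_y(P) = 10 (gradient nonzero, so P is smooth).
Step 3: tangent line at P: -2·(x − 3) + 10·(y − -3) = 0.
Expanding: -2*x + 10*y + 36 = 0.


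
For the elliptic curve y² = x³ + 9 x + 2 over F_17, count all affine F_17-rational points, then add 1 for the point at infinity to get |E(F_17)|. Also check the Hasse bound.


Affine points = {(0, 6), (0, 11), (4, 0), (5, 6), (5, 11), (6, 0), (7, 0), (8, 5), (8, 12), (9, 8), (9, 9), (10, 2), (10, 15), (11, 2), (11, 15), (12, 6), (12, 11), (13, 2), (13, 15), (14, 4), (14, 13), (16, 3), (16, 14)}; affine count = 23; |E(F_17)| = 24.

Discriminant check: Δ ∝ 4a³ + 27b² = 4·9³ + 27·2² = 4·729 + 27·4 ≡ 15 (mod 17). Nonzero ⇒ E is nonsingular.
For each x ∈ F_17, compute rhs = x³ + 9·x + 2 mod 17, then count y ∈ F_17 with y² ≡ rhs.
  x = 0: rhs = 2, matching y values: 6, 11 (2 points).
  x = 1: rhs = 12, matching y values: none (0 points).
  x = 2: rhs = 11, matching y values: none (0 points).
  x = 3: rhs = 5, matching y values: none (0 points).
  x = 4: rhs = 0, matching y values: 0 (1 points).
  x = 5: rhs = 2, matching y values: 6, 11 (2 points).
  x = 6: rhs = 0, matching y values: 0 (1 points).
  x = 7: rhs = 0, matching y values: 0 (1 points).
  x = 8: rhs = 8, matching y values: 5, 12 (2 points).
  x = 9: rhs = 13, matching y values: 8, 9 (2 points).
  x = 10: rhs = 4, matching y values: 2, 15 (2 points).
  x = 11: rhs = 4, matching y values: 2, 15 (2 points).
  x = 12: rhs = 2, matching y values: 6, 11 (2 points).
  x = 13: rhs = 4, matching y values: 2, 15 (2 points).
  x = 14: rhs = 16, matching y values: 4, 13 (2 points).
  x = 15: rhs = 10, matching y values: none (0 points).
  x = 16: rhs = 9, matching y values: 3, 14 (2 points).
Total affine count: 23.
Full point count |E(F_17)| = 23 + 1 = 24.
Hasse bound: |24 − (17+1)| = |6| = 6 ≤ 2√17 ≈ 8.2462 ✓.


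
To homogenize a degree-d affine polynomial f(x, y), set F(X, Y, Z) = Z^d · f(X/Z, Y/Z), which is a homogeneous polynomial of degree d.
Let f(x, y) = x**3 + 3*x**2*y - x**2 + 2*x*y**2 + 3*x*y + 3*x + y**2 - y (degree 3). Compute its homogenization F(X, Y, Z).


F(X, Y, Z) = X**3 + 3*X**2*Y - X**2*Z + 2*X*Y**2 + 3*X*Y*Z + 3*X*Z**2 + Y**2*Z - Y*Z**2

deg(f) = 3.
Substitute x = X/Z, y = Y/Z into f, then multiply by Z^3.
  monomial 1·x^3·y^0 ↦ 1·X^3·Y^0·Z^0.
  monomial 3·x^2·y^1 ↦ 3·X^2·Y^1·Z^0.
  monomial -1·x^2·y^0 ↦ -1·X^2·Y^0·Z^1.
  monomial 2·x^1·y^2 ↦ 2·X^1·Y^2·Z^0.
  monomial 3·x^1·y^1 ↦ 3·X^1·Y^1·Z^1.
  monomial 3·x^1·y^0 ↦ 3·X^1·Y^0·Z^2.
  monomial 1·x^0·y^2 ↦ 1·X^0·Y^2·Z^1.
  monomial -1·x^0·y^1 ↦ -1·X^0·Y^1·Z^2.
Collecting: F(X, Y, Z) = X**3 + 3*X**2*Y - X**2*Z + 2*X*Y**2 + 3*X*Y*Z + 3*X*Z**2 + Y**2*Z - Y*Z**2.


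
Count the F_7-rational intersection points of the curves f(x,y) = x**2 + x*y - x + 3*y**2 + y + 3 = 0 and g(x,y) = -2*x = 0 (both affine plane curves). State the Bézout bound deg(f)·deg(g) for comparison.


Common zeros: {(0, 1)}; count = 1; Bézout bound = 2.

deg(f) = 2, deg(g) = 1, so Bézout bound = 2.
Scan x ∈ F_7. For each x, list the y ∈ F_7 with f(x, y) ≡ 0 and those with g(x, y) ≡ 0 (mod 7); the common zeros in that column are the intersection.
  x = 0: f ≡ 0 at y ∈ {1}; g ≡ 0 at y ∈ {0, 1, 2, 3, 4, 5, 6}; common: {1}.
  x = 1: f ≡ 0 at y ∈ ∅; g ≡ 0 at y ∈ ∅; common: ∅.
  x = 2: f ≡ 0 at y ∈ ∅; g ≡ 0 at y ∈ ∅; common: ∅.
  x = 3: f ≡ 0 at y ∈ ∅; g ≡ 0 at y ∈ ∅; common: ∅.
  x = 4: f ≡ 0 at y ∈ ∅; g ≡ 0 at y ∈ ∅; common: ∅.
  x = 5: f ≡ 0 at y ∈ ∅; g ≡ 0 at y ∈ ∅; common: ∅.
  x = 6: f ≡ 0 at y ∈ ∅; g ≡ 0 at y ∈ ∅; common: ∅.
Collecting: common zeros = {(0, 1)}, so the count is 1.
Comparison with the Bézout bound: 1 ≤ 2 = deg(f)·deg(g), as expected for curves with no common component (the affine F_7-count falls short of the bound because intersections may lie at infinity, over extension fields, or carry multiplicity).


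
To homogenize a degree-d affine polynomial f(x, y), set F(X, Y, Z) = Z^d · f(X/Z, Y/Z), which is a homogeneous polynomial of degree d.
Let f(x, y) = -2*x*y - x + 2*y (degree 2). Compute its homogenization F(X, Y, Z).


F(X, Y, Z) = -2*X*Y - X*Z + 2*Y*Z

deg(f) = 2.
Substitute x = X/Z, y = Y/Z into f, then multiply by Z^2.
  monomial -2·x^1·y^1 ↦ -2·X^1·Y^1·Z^0.
  monomial -1·x^1·y^0 ↦ -1·X^1·Y^0·Z^1.
  monomial 2·x^0·y^1 ↦ 2·X^0·Y^1·Z^1.
Collecting: F(X, Y, Z) = -2*X*Y - X*Z + 2*Y*Z.


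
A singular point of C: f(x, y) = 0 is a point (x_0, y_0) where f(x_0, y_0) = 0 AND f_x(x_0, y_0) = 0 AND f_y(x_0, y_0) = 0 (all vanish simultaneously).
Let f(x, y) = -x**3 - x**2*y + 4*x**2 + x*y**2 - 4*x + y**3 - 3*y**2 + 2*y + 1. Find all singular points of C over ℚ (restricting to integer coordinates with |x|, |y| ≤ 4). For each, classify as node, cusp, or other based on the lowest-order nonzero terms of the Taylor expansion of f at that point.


Singular points: {(1, 1)}; classification: cusp.

Compute partial derivatives:
  f_x = -3*x**2 - 2*x*y + 8*x + y**2 - 4.
  f_y = -x**2 + 2*x*y + 3*y**2 - 6*y + 2.
Scan x_0 ∈ {−4, ..., 4}. For each x_0, f_y(x_0, y) is a polynomial in y; find its integer roots y ∈ {−4, ..., 4}, then test f_x and f at those candidates.
  x = -4: f_y(-4, y) = 3*y**2 - 14*y - 14; no integer root y with |y| ≤ 4.
  x = -3: f_y(-3, y) = 3*y**2 - 12*y - 7; no integer root y with |y| ≤ 4.
  x = -2: f_y(-2, y) = 3*y**2 - 10*y - 2; no integer root y with |y| ≤ 4.
  x = -1: f_y(-1, y) = 3*y**2 - 8*y + 1; no integer root y with |y| ≤ 4.
  x = 0: f_y(0, y) = 3*y**2 - 6*y + 2; no integer root y with |y| ≤ 4.
  x = 1: f_y(1, y) = 3*y**2 - 4*y + 1; vanishes at y ∈ {1}. (1, 1): f_x = 0, f = 0 — SINGULAR.
  x = 2: f_y(2, y) = 3*y**2 - 2*y - 2; no integer root y with |y| ≤ 4.
  x = 3: f_y(3, y) = 3*y**2 - 7; no integer root y with |y| ≤ 4.
  x = 4: f_y(4, y) = 3*y**2 + 2*y - 14; no integer root y with |y| ≤ 4.
Only singular point on the grid: (1, 1).
Classify: substitute x = 1 + u, y = 1 + v and expand: f = -u**3 - u**2*v + u*v**2 + v**3 + v**2.
No constant or linear terms (consistent with a singular point). Quadratic part: v**2. Cubic part: -u**3 - u**2*v + u*v**2 + v**3.
The quadratic part v**2 is a perfect square, so there is a single (double) tangent line v = 0, i.e. y = 1. Restricting the cubic part to that line (v = 0) leaves -u**3 ≠ 0, so f is not divisible by v and the branch is v² ≈ u**3 to lowest order — this is a cusp.
Classification: cusp.
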